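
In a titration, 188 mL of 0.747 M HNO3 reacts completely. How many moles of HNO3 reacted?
Moles = Molarity × Volume (L)
Moles = 0.747 M × 0.188 L = 0.1404 mol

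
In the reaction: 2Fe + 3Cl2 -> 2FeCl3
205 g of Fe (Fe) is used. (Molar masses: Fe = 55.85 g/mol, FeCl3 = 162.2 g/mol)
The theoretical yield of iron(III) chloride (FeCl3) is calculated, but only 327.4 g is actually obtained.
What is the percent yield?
Moles of Fe = 205 g ÷ 55.85 g/mol = 3.67055 mol
Mole ratio: 2 mol FeCl3 / 2 mol Fe
Moles of FeCl3 = 3.67055 × (2/2) = 3.67055 mol
Theoretical yield = 3.67055 mol × 162.2 g/mol = 595.36 g
Actual yield = 327.4 g
Percent yield = (327.4 / 595.36) × 100% = 55.0%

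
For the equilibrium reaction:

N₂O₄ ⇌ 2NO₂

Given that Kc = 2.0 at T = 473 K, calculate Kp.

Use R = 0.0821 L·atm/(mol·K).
K_p = 77.6666

Δn = (moles gaseous products) − (moles gaseous reactants) = 1
T = 473 K; RT = 0.0821 × 473 = 38.8333
Kp = Kc·(RT)^Δn = 2.0 × (38.8333)^1 = 2.0 × 38.8333 = 77.6666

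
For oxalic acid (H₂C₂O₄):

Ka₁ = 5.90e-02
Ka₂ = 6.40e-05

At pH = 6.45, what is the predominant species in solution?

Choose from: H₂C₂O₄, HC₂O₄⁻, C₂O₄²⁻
C₂O₄²⁻

pKa1 = 1.23, pKa2 = 4.19. Each pKa is the crossover between adjacent species; pH = 6.45 lies in the region where C₂O₄²⁻ predominates.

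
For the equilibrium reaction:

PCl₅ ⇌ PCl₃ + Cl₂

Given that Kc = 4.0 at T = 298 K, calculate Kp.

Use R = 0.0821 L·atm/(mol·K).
K_p = 97.8632

Δn = (moles gaseous products) − (moles gaseous reactants) = 1
T = 298 K; RT = 0.0821 × 298 = 24.4658
Kp = Kc·(RT)^Δn = 4.0 × (24.4658)^1 = 4.0 × 24.4658 = 97.8632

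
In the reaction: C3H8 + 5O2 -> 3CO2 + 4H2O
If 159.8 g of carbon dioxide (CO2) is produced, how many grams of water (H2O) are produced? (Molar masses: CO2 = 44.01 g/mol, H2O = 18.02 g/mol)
Moles of CO2 = 159.8 g ÷ 44.01 g/mol = 3.63099 mol
Mole ratio: 4 mol H2O / 3 mol CO2
Moles of H2O = 3.63099 × (4/3) = 4.84132 mol
Mass of H2O = 4.84132 mol × 18.02 g/mol = 87.24 g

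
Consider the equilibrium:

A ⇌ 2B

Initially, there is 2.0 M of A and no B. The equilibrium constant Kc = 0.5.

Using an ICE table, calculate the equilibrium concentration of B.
[B] = 0.883 M

ICE: [A] = 2.0 − x, [B] = 2x.
Kc = (2x)²/(2.0 − x) = 0.5 ⇒ 4x² + 0.5x − 1 = 0.
x = (−0.5 + √(0.5² + 4·4·1))/(2·4) = (−0.5 + √16.25)/8 = 0.44139.
[B] = 2x = 0.883 M.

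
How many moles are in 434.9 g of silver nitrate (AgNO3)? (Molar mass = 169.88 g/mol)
Moles = 434.9 g ÷ 169.88 g/mol = 2.56 mol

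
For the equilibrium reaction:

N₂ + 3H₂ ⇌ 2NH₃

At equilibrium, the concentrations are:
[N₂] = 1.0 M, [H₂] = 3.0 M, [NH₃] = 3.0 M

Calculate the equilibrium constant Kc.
K_c = 0.3333

Kc = ([NH₃]^2) / ([N₂] × [H₂]^3)
   = ((3.0)^2) / ((1.0)·(3.0)^3)
   = 9 / 27 = 0.3333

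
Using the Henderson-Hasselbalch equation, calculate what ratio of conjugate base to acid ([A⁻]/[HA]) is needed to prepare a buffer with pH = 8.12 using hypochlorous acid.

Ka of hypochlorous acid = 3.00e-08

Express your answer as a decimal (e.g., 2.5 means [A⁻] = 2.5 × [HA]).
[A⁻]/[HA] = 3.955

pKa = −log(3.00e-08) = 7.5229. pH = pKa + log([A⁻]/[HA]). 8.12 = 7.5229 + log(ratio). log(ratio) = 8.12 − 7.5229 = 0.5971. ratio = 10^(0.5971) = 3.955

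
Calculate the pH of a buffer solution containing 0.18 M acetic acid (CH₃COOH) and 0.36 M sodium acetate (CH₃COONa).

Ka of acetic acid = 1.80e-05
pH = 5.05

pKa = -log(1.80e-05) = 4.74. pH = pKa + log([A⁻]/[HA]) = 4.74 + log(0.36/0.18)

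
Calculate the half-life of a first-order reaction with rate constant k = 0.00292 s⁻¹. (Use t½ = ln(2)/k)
237.38 s

t½ = ln(2)/k = 0.6931/0.00292 = 237.38 s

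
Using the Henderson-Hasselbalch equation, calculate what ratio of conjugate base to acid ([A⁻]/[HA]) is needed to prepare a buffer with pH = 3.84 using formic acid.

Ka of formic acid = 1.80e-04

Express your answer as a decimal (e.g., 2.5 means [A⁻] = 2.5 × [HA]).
[A⁻]/[HA] = 1.245

pKa = −log(1.80e-04) = 3.7447. pH = pKa + log([A⁻]/[HA]). 3.84 = 3.7447 + log(ratio). log(ratio) = 3.84 − 3.7447 = 0.0953. ratio = 10^(0.0953) = 1.245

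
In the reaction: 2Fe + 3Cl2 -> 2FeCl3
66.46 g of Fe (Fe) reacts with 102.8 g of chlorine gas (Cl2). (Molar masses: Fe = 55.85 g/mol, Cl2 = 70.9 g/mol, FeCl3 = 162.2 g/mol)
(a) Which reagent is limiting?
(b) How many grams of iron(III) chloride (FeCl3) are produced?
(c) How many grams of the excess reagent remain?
(a) Cl2, (b) 156.8 g, (c) 12.47 g

Moles of Fe = 66.46 g ÷ 55.85 g/mol = 1.18997 mol
Moles of Cl2 = 102.8 g ÷ 70.9 g/mol = 1.44993 mol
Moles ÷ coefficient: Fe: 1.18997/2 = 0.595, Cl2: 1.44993/3 = 0.4833
(a) Cl2 has the smaller value, so Cl2 is the limiting reagent.
(b) Moles of FeCl3 = 1.44993 mol Cl2 × (2/3) = 0.96662 mol; mass = 0.96662 mol × 162.2 g/mol = 156.8 g
(c) Fe consumed = 1.44993 × (2/3) = 0.96662 mol; remaining = 1.18997 − 0.96662 = 0.223353 mol; mass = 0.223353 mol × 55.85 g/mol = 12.47 g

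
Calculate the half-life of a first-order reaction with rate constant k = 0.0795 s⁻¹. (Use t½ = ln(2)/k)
8.72 s

t½ = ln(2)/k = 0.6931/0.0795 = 8.72 s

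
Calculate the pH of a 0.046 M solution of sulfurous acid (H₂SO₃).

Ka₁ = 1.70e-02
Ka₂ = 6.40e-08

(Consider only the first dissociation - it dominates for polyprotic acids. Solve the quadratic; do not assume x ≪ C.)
pH = 1.68

x² + Ka₁·x − Ka₁·C = 0 with Ka₁ = 1.70e-02, C = 0.046.
x = (−Ka₁ + √(Ka₁² + 4·Ka₁·C))/2 = 2.0728e-02 M, so pH = 1.68.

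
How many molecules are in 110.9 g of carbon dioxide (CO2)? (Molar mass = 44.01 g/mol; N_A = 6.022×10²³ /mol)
Moles = 110.9 g ÷ 44.01 g/mol = 2.51988 mol
Molecules = 2.51988 mol × 6.022×10²³ /mol = 1.517e+24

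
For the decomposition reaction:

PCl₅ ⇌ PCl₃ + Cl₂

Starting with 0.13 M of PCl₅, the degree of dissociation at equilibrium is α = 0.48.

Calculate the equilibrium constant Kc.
K_c = 0.0576

x = α·[A]₀ = 0.48 × 0.13 = 0.0624 M dissociated.
At eq: [PCl₅] = 0.13 − 0.0624 = 0.0676 M; [PCl₃] = [Cl₂] = x = 0.0624 M.
Kc = [PCl₃][Cl₂]/[PCl₅] = (0.0624)²/0.0676 = 0.0576.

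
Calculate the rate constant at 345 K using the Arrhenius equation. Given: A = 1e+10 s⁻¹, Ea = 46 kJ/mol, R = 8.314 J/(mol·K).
1.08e+03 s⁻¹

k = A·exp(-Ea/(R·T)) = 1e+10·exp(-46000/(8.314·345)) = 1e+10·exp(-16.0372) = 1e+10·1.0843e-07 = 1.08e+03 s⁻¹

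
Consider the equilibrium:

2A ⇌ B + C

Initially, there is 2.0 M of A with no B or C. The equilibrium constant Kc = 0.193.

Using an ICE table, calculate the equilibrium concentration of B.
[B] = 0.468 M

ICE: [A] = 2.0 − 2x, [B] = [C] = x.
Kc = x²/(2.0 − 2x)² = 0.193 ⇒ √Kc = x/(2.0 − 2x).
x = √0.193·2.0/(1 + 2√0.193) = 0.43932·2.0/1.8786 = 0.4677.
[B] = x = 0.468 M.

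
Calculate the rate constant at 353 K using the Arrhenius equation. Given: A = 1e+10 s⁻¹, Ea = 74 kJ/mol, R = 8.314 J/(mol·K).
1.12e-01 s⁻¹

k = A·exp(-Ea/(R·T)) = 1e+10·exp(-74000/(8.314·353)) = 1e+10·exp(-25.2143) = 1e+10·1.1209e-11 = 1.12e-01 s⁻¹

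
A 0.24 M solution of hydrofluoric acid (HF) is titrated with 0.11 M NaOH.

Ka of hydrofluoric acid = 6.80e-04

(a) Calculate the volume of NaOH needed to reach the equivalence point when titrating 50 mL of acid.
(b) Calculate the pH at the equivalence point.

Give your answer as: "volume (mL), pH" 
V = 109.1 mL, pH = 8.02

(a) At equivalence: moles acid = moles base.
moles acid = 0.24 × 0.05 = 0.012 mol; V_NaOH = 0.012/0.11 = 0.1091 L = 109.1 mL.
(b) At equivalence, all acid → conjugate base A⁻ at [A⁻] = 0.012/0.1591 = 0.07543 M.
Kb = Kw/Ka = 1.0e-14/6.80e-04 = 1.471e-11; [OH⁻] = √(Kb·[A⁻]) = 1.053e-06; pOH = 5.98; pH = 14 − pOH = 8.02.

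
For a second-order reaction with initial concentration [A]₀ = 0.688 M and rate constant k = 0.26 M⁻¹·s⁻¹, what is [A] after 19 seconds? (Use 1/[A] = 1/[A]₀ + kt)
0.1564 M

1/[A] = 1/[A]₀ + k·t = 1/0.688 + (0.26)·(19) = 1.4535 + 4.9400 = 6.3935
[A] = 1/6.3935 = 0.1564 M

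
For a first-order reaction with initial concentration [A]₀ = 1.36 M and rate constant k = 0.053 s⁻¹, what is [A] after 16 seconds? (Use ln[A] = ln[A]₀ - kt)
0.5824 M

ln[A] = ln[A]₀ - k·t = ln(1.36) - (0.053)·(16) = 0.3075 - 0.8480 = -0.5405
[A] = e^(-0.5405) = 0.5824 M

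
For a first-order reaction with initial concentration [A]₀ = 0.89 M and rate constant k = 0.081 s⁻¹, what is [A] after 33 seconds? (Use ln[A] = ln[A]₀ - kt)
0.0614 M

ln[A] = ln[A]₀ - k·t = ln(0.89) - (0.081)·(33) = -0.1165 - 2.6730 = -2.7895
[A] = e^(-2.7895) = 0.0614 M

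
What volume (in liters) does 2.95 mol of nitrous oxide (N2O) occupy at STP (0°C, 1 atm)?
At STP, 1 mol of gas occupies 22.4 L
Volume = 2.95 mol × 22.4 L/mol = 66.08 L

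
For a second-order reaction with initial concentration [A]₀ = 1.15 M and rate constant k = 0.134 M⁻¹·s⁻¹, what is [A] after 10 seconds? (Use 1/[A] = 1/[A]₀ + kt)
0.4526 M

1/[A] = 1/[A]₀ + k·t = 1/1.15 + (0.134)·(10) = 0.8696 + 1.3400 = 2.2096
[A] = 1/2.2096 = 0.4526 M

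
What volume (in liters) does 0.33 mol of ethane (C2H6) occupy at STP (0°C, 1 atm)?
At STP, 1 mol of gas occupies 22.4 L
Volume = 0.33 mol × 22.4 L/mol = 7.39 L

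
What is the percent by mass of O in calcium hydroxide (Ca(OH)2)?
Mass of O in formula = 16.0 × 2 = 32 g/mol
Molar mass = 74.1 g/mol
% O = (32/74.1) × 100% = 43.18%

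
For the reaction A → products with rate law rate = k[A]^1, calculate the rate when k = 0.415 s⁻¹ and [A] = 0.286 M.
0.1187 M/s

rate = k·[A]^1 = 0.415·(0.286)^1 = 0.415·0.286 = 0.1187 M/s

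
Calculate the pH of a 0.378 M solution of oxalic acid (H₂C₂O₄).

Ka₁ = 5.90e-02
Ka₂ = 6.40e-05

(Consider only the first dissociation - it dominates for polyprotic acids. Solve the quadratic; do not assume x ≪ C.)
pH = 0.91

x² + Ka₁·x − Ka₁·C = 0 with Ka₁ = 5.90e-02, C = 0.378.
x = (−Ka₁ + √(Ka₁² + 4·Ka₁·C))/2 = 1.2272e-01 M, so pH = 0.91.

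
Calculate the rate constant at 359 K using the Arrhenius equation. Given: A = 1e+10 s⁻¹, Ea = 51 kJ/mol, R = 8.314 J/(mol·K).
3.80e+02 s⁻¹

k = A·exp(-Ea/(R·T)) = 1e+10·exp(-51000/(8.314·359)) = 1e+10·exp(-17.0870) = 1e+10·3.7950e-08 = 3.80e+02 s⁻¹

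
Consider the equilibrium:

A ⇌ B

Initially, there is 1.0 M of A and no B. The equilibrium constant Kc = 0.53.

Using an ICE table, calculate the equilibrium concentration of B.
[B] = 0.346 M

ICE: [A] = 1.0 − x, [B] = x.
Kc = x/(1.0 − x) = 0.53 ⇒ x = 0.53·1.0/(1 + 0.53) = 0.53/1.53 = 0.3464.
[B] = x = 0.346 M.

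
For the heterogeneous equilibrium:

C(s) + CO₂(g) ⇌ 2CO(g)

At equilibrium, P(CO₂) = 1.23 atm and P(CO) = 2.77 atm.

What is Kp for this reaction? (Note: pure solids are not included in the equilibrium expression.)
K_p = 6.238

Solid C is excluded.
Kp = P(CO)²/P(CO₂) = (2.77)²/1.23 = 7.673/1.23 = 6.238.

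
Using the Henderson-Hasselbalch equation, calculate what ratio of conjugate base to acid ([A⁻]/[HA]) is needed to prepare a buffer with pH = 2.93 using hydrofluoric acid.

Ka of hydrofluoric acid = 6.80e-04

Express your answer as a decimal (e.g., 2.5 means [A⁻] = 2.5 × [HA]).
[A⁻]/[HA] = 0.579

pKa = −log(6.80e-04) = 3.1675. pH = pKa + log([A⁻]/[HA]). 2.93 = 3.1675 + log(ratio). log(ratio) = 2.93 − 3.1675 = -0.2375. ratio = 10^(-0.2375) = 0.579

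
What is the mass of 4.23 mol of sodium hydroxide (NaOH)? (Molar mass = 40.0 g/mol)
Mass = 4.23 mol × 40.0 g/mol = 169.2 g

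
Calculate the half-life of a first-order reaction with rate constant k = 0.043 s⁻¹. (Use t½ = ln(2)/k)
16.12 s

t½ = ln(2)/k = 0.6931/0.043 = 16.12 s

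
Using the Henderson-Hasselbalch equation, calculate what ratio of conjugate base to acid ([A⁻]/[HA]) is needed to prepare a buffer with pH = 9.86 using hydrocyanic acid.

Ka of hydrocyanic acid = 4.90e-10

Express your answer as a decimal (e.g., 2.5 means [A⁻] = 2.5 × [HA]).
[A⁻]/[HA] = 3.550

pKa = −log(4.90e-10) = 9.3098. pH = pKa + log([A⁻]/[HA]). 9.86 = 9.3098 + log(ratio). log(ratio) = 9.86 − 9.3098 = 0.5502. ratio = 10^(0.5502) = 3.550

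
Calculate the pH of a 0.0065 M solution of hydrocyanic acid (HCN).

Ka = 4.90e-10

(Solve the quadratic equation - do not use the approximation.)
pH = 5.75

x² + Ka×x - Ka×C = 0. Using quadratic formula: [H⁺] = 1.7844e-06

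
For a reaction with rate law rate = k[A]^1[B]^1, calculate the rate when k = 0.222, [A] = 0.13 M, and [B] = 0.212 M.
0.006118 M/s

rate = k·[A]^1·[B]^1 = 0.222·(0.13)^1·(0.212)^1 = 0.222·0.13·0.212 = 0.006118 M/s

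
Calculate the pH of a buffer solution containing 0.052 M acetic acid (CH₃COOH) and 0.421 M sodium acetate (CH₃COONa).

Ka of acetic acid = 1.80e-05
pH = 5.65

pKa = -log(1.80e-05) = 4.74. pH = pKa + log([A⁻]/[HA]) = 4.74 + log(0.421/0.052)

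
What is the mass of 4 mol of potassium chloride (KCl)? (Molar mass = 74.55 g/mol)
Mass = 4 mol × 74.55 g/mol = 298.2 g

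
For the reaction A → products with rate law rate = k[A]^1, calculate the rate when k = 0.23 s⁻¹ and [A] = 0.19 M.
0.0437 M/s

rate = k·[A]^1 = 0.23·(0.19)^1 = 0.23·0.19 = 0.0437 M/s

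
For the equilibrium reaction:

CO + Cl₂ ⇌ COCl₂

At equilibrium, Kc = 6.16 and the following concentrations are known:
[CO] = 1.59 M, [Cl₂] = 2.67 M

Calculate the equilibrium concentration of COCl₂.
[COCl₂] = 26.1510 M

Kc = ([COCl₂]) / ([CO] × [Cl₂]) = 6.16
[COCl₂]^1 = Kc · (reactant terms)/(other product terms) = 6.16 · 4.2453 / 1 = 26.151
[COCl₂] = 26.1510 M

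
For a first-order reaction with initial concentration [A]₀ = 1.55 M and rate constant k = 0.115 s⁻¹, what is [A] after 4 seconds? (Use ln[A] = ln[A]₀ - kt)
0.9785 M

ln[A] = ln[A]₀ - k·t = ln(1.55) - (0.115)·(4) = 0.4383 - 0.4600 = -0.0217
[A] = e^(-0.0217) = 0.9785 M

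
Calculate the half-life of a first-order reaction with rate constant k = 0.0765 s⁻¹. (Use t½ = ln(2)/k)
9.06 s

t½ = ln(2)/k = 0.6931/0.0765 = 9.06 s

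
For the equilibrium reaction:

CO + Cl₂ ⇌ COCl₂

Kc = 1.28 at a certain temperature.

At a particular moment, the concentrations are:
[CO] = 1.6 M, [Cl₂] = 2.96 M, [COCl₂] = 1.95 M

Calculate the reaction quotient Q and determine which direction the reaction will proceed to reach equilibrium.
Q = 0.412, Q < K, reaction proceeds forward (toward products)

Q = ([COCl₂]) / ([CO] × [Cl₂])
  = ((1.95)) / ((1.6)·(2.96)) = 1.95/4.736 = 0.4117
Since Q = 0.4117 < Kc = 1.28, the reaction proceeds forward (toward products) to reach equilibrium.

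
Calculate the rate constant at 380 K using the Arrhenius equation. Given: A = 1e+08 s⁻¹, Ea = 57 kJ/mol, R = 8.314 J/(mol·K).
1.46e+00 s⁻¹

k = A·exp(-Ea/(R·T)) = 1e+08·exp(-57000/(8.314·380)) = 1e+08·exp(-18.0419) = 1e+08·1.4606e-08 = 1.46e+00 s⁻¹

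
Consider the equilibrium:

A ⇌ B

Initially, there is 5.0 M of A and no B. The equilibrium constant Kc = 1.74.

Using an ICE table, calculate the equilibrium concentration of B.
[B] = 3.175 M

ICE: [A] = 5.0 − x, [B] = x.
Kc = x/(5.0 − x) = 1.74 ⇒ x = 1.74·5.0/(1 + 1.74) = 8.7/2.74 = 3.175.
[B] = x = 3.175 M.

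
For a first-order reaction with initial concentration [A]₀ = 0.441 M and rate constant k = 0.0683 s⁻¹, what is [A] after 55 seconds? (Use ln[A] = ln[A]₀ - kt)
0.0103 M

ln[A] = ln[A]₀ - k·t = ln(0.441) - (0.0683)·(55) = -0.8187 - 3.7565 = -4.5752
[A] = e^(-4.5752) = 0.0103 M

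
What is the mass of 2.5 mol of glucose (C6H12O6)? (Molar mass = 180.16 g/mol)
Mass = 2.5 mol × 180.16 g/mol = 450.4 g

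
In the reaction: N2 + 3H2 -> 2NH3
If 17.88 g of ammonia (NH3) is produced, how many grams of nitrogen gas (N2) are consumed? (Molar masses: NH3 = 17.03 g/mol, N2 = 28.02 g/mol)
Moles of NH3 = 17.88 g ÷ 17.03 g/mol = 1.04991 mol
Mole ratio: 1 mol N2 / 2 mol NH3
Moles of N2 = 1.04991 × (1/2) = 0.524956 mol
Mass of N2 = 0.524956 mol × 28.02 g/mol = 14.71 g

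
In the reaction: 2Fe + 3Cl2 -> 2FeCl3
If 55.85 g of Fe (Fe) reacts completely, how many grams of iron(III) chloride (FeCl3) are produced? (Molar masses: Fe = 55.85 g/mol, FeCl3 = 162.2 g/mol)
Moles of Fe = 55.85 g ÷ 55.85 g/mol = 1 mol
Mole ratio: 2 mol FeCl3 / 2 mol Fe
Moles of FeCl3 = 1 × (2/2) = 1 mol
Mass of FeCl3 = 1 mol × 162.2 g/mol = 162.2 g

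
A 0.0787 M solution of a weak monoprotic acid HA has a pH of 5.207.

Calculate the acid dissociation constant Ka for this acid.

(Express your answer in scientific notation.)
K_a = 4.90e-10

[H⁺] = 10^(−pH) = 10^(−5.207) = 6.209e-06 M. For HA ⇌ H⁺ + A⁻, Ka = x²/(C − x) = (6.209e-06)²/(0.0787 − 6.209e-06) = 4.90e-10.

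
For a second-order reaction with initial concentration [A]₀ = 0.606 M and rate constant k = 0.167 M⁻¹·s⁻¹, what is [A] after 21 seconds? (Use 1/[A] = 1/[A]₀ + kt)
0.1939 M

1/[A] = 1/[A]₀ + k·t = 1/0.606 + (0.167)·(21) = 1.6502 + 3.5070 = 5.1572
[A] = 1/5.1572 = 0.1939 M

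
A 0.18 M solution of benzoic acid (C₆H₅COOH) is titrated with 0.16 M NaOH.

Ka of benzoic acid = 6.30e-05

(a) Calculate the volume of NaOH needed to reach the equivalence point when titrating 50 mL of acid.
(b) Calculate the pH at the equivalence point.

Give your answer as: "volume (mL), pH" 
V = 56.2 mL, pH = 8.56

(a) At equivalence: moles acid = moles base.
moles acid = 0.18 × 0.05 = 0.009 mol; V_NaOH = 0.009/0.16 = 0.05625 L = 56.2 mL.
(b) At equivalence, all acid → conjugate base A⁻ at [A⁻] = 0.009/0.1062 = 0.08471 M.
Kb = Kw/Ka = 1.0e-14/6.30e-05 = 1.587e-10; [OH⁻] = √(Kb·[A⁻]) = 3.667e-06; pOH = 5.44; pH = 14 − pOH = 8.56.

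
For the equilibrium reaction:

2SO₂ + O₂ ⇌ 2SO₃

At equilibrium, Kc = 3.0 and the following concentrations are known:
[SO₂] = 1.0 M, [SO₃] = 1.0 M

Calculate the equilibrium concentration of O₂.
[O₂] = 0.3333 M

Kc = ([SO₃]^2) / ([SO₂]^2 × [O₂]) = 3.0
[O₂]^1 = (product terms)/(Kc · other reactant terms) = 1 / (3.0 · 1) = 0.33333
[O₂] = 0.3333 M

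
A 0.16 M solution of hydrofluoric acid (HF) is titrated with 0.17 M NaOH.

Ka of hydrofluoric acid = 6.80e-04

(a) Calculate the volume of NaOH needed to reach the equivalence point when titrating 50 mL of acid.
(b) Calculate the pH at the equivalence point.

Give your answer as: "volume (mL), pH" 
V = 47.1 mL, pH = 8.04

(a) At equivalence: moles acid = moles base.
moles acid = 0.16 × 0.05 = 0.008 mol; V_NaOH = 0.008/0.17 = 0.04706 L = 47.1 mL.
(b) At equivalence, all acid → conjugate base A⁻ at [A⁻] = 0.008/0.09706 = 0.08242 M.
Kb = Kw/Ka = 1.0e-14/6.80e-04 = 1.471e-11; [OH⁻] = √(Kb·[A⁻]) = 1.101e-06; pOH = 5.96; pH = 14 − pOH = 8.04.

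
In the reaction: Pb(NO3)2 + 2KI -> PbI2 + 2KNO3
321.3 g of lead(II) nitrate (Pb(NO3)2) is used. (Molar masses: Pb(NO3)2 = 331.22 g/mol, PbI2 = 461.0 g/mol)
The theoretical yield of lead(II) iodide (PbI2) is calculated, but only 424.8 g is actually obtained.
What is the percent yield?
Moles of Pb(NO3)2 = 321.3 g ÷ 331.22 g/mol = 0.97005 mol
Mole ratio: 1 mol PbI2 / 1 mol Pb(NO3)2
Moles of PbI2 = 0.97005 × (1/1) = 0.97005 mol
Theoretical yield = 0.97005 mol × 461.0 g/mol = 447.19 g
Actual yield = 424.8 g
Percent yield = (424.8 / 447.19) × 100% = 95.0%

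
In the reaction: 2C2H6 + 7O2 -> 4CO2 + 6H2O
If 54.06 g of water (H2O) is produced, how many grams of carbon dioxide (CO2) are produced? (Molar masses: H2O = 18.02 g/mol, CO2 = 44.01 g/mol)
Moles of H2O = 54.06 g ÷ 18.02 g/mol = 3 mol
Mole ratio: 4 mol CO2 / 6 mol H2O
Moles of CO2 = 3 × (4/6) = 2 mol
Mass of CO2 = 2 mol × 44.01 g/mol = 88.02 g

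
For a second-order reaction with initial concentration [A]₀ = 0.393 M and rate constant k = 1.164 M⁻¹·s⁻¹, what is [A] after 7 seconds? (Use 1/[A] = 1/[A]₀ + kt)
0.0935 M

1/[A] = 1/[A]₀ + k·t = 1/0.393 + (1.164)·(7) = 2.5445 + 8.1480 = 10.6925
[A] = 1/10.6925 = 0.0935 M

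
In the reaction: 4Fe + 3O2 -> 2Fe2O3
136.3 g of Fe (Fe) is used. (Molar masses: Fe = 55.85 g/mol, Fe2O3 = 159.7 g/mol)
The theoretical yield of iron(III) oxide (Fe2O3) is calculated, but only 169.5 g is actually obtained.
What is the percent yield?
Moles of Fe = 136.3 g ÷ 55.85 g/mol = 2.44047 mol
Mole ratio: 2 mol Fe2O3 / 4 mol Fe
Moles of Fe2O3 = 2.44047 × (2/4) = 1.22023 mol
Theoretical yield = 1.22023 mol × 159.7 g/mol = 194.87 g
Actual yield = 169.5 g
Percent yield = (169.5 / 194.87) × 100% = 87.0%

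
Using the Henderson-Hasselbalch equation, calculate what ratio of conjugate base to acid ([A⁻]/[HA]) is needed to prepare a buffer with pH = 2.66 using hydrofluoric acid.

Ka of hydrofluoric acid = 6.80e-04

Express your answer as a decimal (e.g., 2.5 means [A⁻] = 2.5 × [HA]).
[A⁻]/[HA] = 0.311

pKa = −log(6.80e-04) = 3.1675. pH = pKa + log([A⁻]/[HA]). 2.66 = 3.1675 + log(ratio). log(ratio) = 2.66 − 3.1675 = -0.5075. ratio = 10^(-0.5075) = 0.311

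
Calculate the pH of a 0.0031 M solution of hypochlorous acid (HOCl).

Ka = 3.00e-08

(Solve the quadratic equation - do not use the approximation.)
pH = 5.02

x² + Ka×x - Ka×C = 0. Using quadratic formula: [H⁺] = 9.6287e-06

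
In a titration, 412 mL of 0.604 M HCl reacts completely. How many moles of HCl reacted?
Moles = Molarity × Volume (L)
Moles = 0.604 M × 0.412 L = 0.2488 mol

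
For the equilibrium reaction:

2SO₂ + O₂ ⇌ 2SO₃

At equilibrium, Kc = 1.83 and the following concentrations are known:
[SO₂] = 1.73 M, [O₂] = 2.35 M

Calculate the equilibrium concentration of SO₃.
[SO₃] = 3.5876 M

Kc = ([SO₃]^2) / ([SO₂]^2 × [O₂]) = 1.83
[SO₃]^2 = Kc · (reactant terms)/(other product terms) = 1.83 · 7.0333 / 1 = 12.871
[SO₃] = (12.871)^(1/2) = 3.5876 M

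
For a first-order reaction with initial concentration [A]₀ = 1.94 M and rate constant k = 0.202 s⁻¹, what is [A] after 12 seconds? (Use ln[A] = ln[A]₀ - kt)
0.1718 M

ln[A] = ln[A]₀ - k·t = ln(1.94) - (0.202)·(12) = 0.6627 - 2.4240 = -1.7613
[A] = e^(-1.7613) = 0.1718 M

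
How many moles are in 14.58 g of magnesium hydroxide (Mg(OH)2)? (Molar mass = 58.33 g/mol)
Moles = 14.58 g ÷ 58.33 g/mol = 0.25 mol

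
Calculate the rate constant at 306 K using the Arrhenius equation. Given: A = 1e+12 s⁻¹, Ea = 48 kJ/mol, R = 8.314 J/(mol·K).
6.40e+03 s⁻¹

k = A·exp(-Ea/(R·T)) = 1e+12·exp(-48000/(8.314·306)) = 1e+12·exp(-18.8673) = 1e+12·6.3979e-09 = 6.40e+03 s⁻¹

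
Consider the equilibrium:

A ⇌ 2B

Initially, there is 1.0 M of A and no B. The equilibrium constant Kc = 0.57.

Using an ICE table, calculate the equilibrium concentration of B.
[B] = 0.626 M

ICE: [A] = 1.0 − x, [B] = 2x.
Kc = (2x)²/(1.0 − x) = 0.57 ⇒ 4x² + 0.57x − 0.57 = 0.
x = (−0.57 + √(0.57² + 4·4·0.57))/(2·4) = (−0.57 + √9.4449)/8 = 0.31291.
[B] = 2x = 0.626 M.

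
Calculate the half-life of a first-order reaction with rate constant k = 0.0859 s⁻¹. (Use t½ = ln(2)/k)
8.07 s

t½ = ln(2)/k = 0.6931/0.0859 = 8.07 s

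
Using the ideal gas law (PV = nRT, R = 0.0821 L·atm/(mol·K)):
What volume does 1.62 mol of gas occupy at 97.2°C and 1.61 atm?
T = 97.2°C + 273.15 = 370.35 K
V = nRT/P = (1.62 × 0.0821 × 370.35) / 1.61
V = 30.59 L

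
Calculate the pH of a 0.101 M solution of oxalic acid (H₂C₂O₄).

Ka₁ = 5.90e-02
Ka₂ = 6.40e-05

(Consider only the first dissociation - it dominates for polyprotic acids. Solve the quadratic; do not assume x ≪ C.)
pH = 1.27

x² + Ka₁·x − Ka₁·C = 0 with Ka₁ = 5.90e-02, C = 0.101.
x = (−Ka₁ + √(Ka₁² + 4·Ka₁·C))/2 = 5.3139e-02 M, so pH = 1.27.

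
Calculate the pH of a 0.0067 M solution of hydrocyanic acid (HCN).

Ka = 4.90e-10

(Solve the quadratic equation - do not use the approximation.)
pH = 5.74

x² + Ka×x - Ka×C = 0. Using quadratic formula: [H⁺] = 1.8117e-06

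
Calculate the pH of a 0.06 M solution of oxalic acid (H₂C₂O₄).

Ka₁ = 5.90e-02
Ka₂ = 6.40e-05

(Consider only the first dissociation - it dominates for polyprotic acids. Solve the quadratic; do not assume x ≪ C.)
pH = 1.43

x² + Ka₁·x − Ka₁·C = 0 with Ka₁ = 5.90e-02, C = 0.06.
x = (−Ka₁ + √(Ka₁² + 4·Ka₁·C))/2 = 3.6910e-02 M, so pH = 1.43.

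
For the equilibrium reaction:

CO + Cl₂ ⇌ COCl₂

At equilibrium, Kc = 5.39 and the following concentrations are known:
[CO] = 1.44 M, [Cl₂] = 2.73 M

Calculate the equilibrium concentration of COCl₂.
[COCl₂] = 21.1892 M

Kc = ([COCl₂]) / ([CO] × [Cl₂]) = 5.39
[COCl₂]^1 = Kc · (reactant terms)/(other product terms) = 5.39 · 3.9312 / 1 = 21.189
[COCl₂] = 21.1892 M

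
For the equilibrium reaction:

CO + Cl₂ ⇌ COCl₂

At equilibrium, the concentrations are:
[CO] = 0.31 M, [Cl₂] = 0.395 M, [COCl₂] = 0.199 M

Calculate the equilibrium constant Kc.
K_c = 1.6252

Kc = ([COCl₂]) / ([CO] × [Cl₂])
   = ((0.199)) / ((0.31)·(0.395))
   = 0.199 / 0.12245 = 1.6252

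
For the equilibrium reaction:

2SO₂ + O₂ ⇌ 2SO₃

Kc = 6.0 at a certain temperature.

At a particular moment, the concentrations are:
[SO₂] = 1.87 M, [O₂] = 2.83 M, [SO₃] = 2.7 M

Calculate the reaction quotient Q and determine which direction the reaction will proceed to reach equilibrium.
Q = 0.737, Q < K, reaction proceeds forward (toward products)

Q = ([SO₃]^2) / ([SO₂]^2 × [O₂])
  = ((2.7)^2) / ((1.87)^2·(2.83)) = 7.29/9.8962 = 0.7366
Since Q = 0.7366 < Kc = 6.0, the reaction proceeds forward (toward products) to reach equilibrium.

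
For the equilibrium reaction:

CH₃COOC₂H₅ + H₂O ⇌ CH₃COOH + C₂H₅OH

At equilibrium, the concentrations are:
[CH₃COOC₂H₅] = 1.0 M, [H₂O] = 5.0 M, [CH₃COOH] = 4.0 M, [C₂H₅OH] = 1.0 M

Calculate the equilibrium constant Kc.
K_c = 0.8000

Kc = ([CH₃COOH] × [C₂H₅OH]) / ([CH₃COOC₂H₅] × [H₂O])
   = ((4.0)·(1.0)) / ((1.0)·(5.0))
   = 4 / 5 = 0.8000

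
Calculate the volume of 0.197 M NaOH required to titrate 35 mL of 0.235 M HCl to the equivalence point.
V_{base} = 41.8 mL

At equivalence: moles acid = moles base.
moles HCl = 0.235 M × 0.035 L = 0.008225 mol
V_NaOH = 0.008225 mol ÷ 0.197 M = 0.04175 L = 41.8 mL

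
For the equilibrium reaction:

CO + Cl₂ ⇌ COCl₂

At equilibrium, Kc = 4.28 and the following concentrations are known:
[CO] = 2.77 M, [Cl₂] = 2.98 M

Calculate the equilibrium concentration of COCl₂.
[COCl₂] = 35.3297 M

Kc = ([COCl₂]) / ([CO] × [Cl₂]) = 4.28
[COCl₂]^1 = Kc · (reactant terms)/(other product terms) = 4.28 · 8.2546 / 1 = 35.33
[COCl₂] = 35.3297 M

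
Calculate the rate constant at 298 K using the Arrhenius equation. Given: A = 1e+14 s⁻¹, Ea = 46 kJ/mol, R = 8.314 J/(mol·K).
8.64e+05 s⁻¹

k = A·exp(-Ea/(R·T)) = 1e+14·exp(-46000/(8.314·298)) = 1e+14·exp(-18.5666) = 1e+14·8.6426e-09 = 8.64e+05 s⁻¹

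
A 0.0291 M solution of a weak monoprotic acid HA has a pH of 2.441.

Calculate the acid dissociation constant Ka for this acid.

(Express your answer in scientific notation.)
K_a = 5.15e-04

[H⁺] = 10^(−pH) = 10^(−2.441) = 3.622e-03 M. For HA ⇌ H⁺ + A⁻, Ka = x²/(C − x) = (3.622e-03)²/(0.0291 − 3.622e-03) = 5.15e-04.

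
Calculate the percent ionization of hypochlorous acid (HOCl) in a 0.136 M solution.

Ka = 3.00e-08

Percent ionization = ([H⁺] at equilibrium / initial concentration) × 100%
Percent ionization = 0.047%

Let x = [H⁺]. Ka = x²/(C - x) ⇒ x² + (3.00e-08)x - (3.00e-08)(0.136) = 0. x = 6.3860e-05. Percent = (6.3860e-05/0.136) × 100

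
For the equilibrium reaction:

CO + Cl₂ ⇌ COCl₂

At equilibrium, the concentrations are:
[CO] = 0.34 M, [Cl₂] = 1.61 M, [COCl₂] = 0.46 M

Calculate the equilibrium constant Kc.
K_c = 0.8403

Kc = ([COCl₂]) / ([CO] × [Cl₂])
   = ((0.46)) / ((0.34)·(1.61))
   = 0.46 / 0.5474 = 0.8403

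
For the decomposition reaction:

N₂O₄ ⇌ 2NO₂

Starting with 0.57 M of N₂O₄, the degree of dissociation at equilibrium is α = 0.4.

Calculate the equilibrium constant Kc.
K_c = 0.6080

x = α·[A]₀ = 0.4 × 0.57 = 0.228 M dissociated.
At eq: [N₂O₄] = 0.57 − 0.228 = 0.342 M; [NO₂] = 2x = 0.456 M.
Kc = [NO₂]²/[N₂O₄] = (0.456)²/0.342 = 0.608.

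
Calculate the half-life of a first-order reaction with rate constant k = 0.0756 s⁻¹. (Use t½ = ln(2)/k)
9.17 s

t½ = ln(2)/k = 0.6931/0.0756 = 9.17 s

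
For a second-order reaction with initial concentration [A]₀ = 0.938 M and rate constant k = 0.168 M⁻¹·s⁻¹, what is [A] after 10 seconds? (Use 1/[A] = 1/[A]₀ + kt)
0.3642 M

1/[A] = 1/[A]₀ + k·t = 1/0.938 + (0.168)·(10) = 1.0661 + 1.6800 = 2.7461
[A] = 1/2.7461 = 0.3642 M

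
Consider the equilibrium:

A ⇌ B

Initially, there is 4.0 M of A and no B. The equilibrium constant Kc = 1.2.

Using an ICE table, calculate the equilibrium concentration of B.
[B] = 2.182 M

ICE: [A] = 4.0 − x, [B] = x.
Kc = x/(4.0 − x) = 1.2 ⇒ x = 1.2·4.0/(1 + 1.2) = 4.8/2.2 = 2.182.
[B] = x = 2.182 M.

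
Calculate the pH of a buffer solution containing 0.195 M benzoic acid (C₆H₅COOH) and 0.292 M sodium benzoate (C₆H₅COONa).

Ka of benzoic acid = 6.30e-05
pH = 4.38

pKa = -log(6.30e-05) = 4.20. pH = pKa + log([A⁻]/[HA]) = 4.20 + log(0.292/0.195)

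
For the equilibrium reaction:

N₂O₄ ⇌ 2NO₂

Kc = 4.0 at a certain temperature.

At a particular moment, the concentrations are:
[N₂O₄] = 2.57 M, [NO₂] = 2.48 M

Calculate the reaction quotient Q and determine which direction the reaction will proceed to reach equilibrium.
Q = 2.393, Q < K, reaction proceeds forward (toward products)

Q = ([NO₂]^2) / ([N₂O₄])
  = ((2.48)^2) / ((2.57)) = 6.1504/2.57 = 2.393
Since Q = 2.393 < Kc = 4.0, the reaction proceeds forward (toward products) to reach equilibrium.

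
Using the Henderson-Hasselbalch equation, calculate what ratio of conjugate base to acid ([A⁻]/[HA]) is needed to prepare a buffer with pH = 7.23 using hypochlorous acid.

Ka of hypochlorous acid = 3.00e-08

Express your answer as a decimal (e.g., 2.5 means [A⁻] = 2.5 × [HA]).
[A⁻]/[HA] = 0.509

pKa = −log(3.00e-08) = 7.5229. pH = pKa + log([A⁻]/[HA]). 7.23 = 7.5229 + log(ratio). log(ratio) = 7.23 − 7.5229 = -0.2929. ratio = 10^(-0.2929) = 0.509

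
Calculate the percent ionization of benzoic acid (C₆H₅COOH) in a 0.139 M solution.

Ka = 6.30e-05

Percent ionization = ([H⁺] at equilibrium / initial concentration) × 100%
Percent ionization = 2.11%

Let x = [H⁺]. Ka = x²/(C - x) ⇒ x² + (6.30e-05)x - (6.30e-05)(0.139) = 0. x = 2.9279e-03. Percent = (2.9279e-03/0.139) × 100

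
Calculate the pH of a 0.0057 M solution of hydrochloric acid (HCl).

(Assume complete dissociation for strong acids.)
pH = 2.24

[H⁺] = 0.0057 M for strong acid. pH = -log[H⁺] = -log(0.0057)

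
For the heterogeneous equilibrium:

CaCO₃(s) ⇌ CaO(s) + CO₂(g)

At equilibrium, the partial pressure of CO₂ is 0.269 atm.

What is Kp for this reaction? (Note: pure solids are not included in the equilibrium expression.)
K_p = 0.269

Solids (CaCO₃, CaO) have activity 1 and are excluded.
Kp = P(CO₂) = 0.269.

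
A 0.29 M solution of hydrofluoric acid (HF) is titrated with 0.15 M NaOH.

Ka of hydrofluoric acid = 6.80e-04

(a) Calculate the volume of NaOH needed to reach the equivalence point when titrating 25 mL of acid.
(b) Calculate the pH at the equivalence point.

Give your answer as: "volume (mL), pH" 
V = 48.3 mL, pH = 8.08

(a) At equivalence: moles acid = moles base.
moles acid = 0.29 × 0.025 = 0.00725 mol; V_NaOH = 0.00725/0.15 = 0.04833 L = 48.3 mL.
(b) At equivalence, all acid → conjugate base A⁻ at [A⁻] = 0.00725/0.07333 = 0.09886 M.
Kb = Kw/Ka = 1.0e-14/6.80e-04 = 1.471e-11; [OH⁻] = √(Kb·[A⁻]) = 1.206e-06; pOH = 5.92; pH = 14 − pOH = 8.08.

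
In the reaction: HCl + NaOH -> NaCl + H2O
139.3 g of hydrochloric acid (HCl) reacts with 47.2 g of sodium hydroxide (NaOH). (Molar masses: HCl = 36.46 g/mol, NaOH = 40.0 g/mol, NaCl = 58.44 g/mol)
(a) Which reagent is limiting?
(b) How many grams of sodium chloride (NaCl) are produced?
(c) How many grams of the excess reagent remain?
(a) NaOH, (b) 68.96 g, (c) 96.28 g

Moles of HCl = 139.3 g ÷ 36.46 g/mol = 3.82063 mol
Moles of NaOH = 47.2 g ÷ 40.0 g/mol = 1.18 mol
Moles ÷ coefficient: HCl: 3.82063/1 = 3.821, NaOH: 1.18/1 = 1.18
(a) NaOH has the smaller value, so NaOH is the limiting reagent.
(b) Moles of NaCl = 1.18 mol NaOH × (1/1) = 1.18 mol; mass = 1.18 mol × 58.44 g/mol = 68.96 g
(c) HCl consumed = 1.18 × (1/1) = 1.18 mol; remaining = 3.82063 − 1.18 = 2.64063 mol; mass = 2.64063 mol × 36.46 g/mol = 96.28 g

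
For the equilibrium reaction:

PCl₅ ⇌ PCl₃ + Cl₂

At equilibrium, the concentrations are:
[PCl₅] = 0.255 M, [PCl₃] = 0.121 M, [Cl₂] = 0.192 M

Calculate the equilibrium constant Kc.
K_c = 0.0911

Kc = ([PCl₃] × [Cl₂]) / ([PCl₅])
   = ((0.121)·(0.192)) / ((0.255))
   = 0.023232 / 0.255 = 0.0911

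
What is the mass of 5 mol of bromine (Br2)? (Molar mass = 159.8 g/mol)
Mass = 5 mol × 159.8 g/mol = 799 g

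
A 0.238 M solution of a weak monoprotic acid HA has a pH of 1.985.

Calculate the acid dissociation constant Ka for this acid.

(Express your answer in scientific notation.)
K_a = 4.71e-04

[H⁺] = 10^(−pH) = 10^(−1.985) = 1.035e-02 M. For HA ⇌ H⁺ + A⁻, Ka = x²/(C − x) = (1.035e-02)²/(0.238 − 1.035e-02) = 4.71e-04.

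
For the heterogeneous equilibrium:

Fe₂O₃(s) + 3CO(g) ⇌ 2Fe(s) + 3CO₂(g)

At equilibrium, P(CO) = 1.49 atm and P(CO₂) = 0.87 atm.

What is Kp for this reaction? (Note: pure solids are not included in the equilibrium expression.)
K_p = 0.199

Solids (Fe₂O₃, Fe) are excluded.
Kp = P(CO₂)³/P(CO)³ = (0.87)³/(1.49)³ = 0.6585/3.308 = 0.199.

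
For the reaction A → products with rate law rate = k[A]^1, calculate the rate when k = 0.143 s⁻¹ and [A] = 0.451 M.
0.06449 M/s

rate = k·[A]^1 = 0.143·(0.451)^1 = 0.143·0.451 = 0.06449 M/s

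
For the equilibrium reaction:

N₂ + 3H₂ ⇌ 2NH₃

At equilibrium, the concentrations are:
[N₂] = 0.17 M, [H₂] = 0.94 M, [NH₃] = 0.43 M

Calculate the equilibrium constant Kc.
K_c = 1.3095

Kc = ([NH₃]^2) / ([N₂] × [H₂]^3)
   = ((0.43)^2) / ((0.17)·(0.94)^3)
   = 0.1849 / 0.1412 = 1.3095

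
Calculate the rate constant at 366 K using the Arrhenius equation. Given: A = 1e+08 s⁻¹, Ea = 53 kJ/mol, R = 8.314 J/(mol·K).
2.73e+00 s⁻¹

k = A·exp(-Ea/(R·T)) = 1e+08·exp(-53000/(8.314·366)) = 1e+08·exp(-17.4175) = 1e+08·2.7271e-08 = 2.73e+00 s⁻¹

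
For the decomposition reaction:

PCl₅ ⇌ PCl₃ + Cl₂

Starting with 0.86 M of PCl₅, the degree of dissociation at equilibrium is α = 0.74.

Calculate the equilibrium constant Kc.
K_c = 1.8113

x = α·[A]₀ = 0.74 × 0.86 = 0.6364 M dissociated.
At eq: [PCl₅] = 0.86 − 0.6364 = 0.2236 M; [PCl₃] = [Cl₂] = x = 0.6364 M.
Kc = [PCl₃][Cl₂]/[PCl₅] = (0.6364)²/0.2236 = 1.811.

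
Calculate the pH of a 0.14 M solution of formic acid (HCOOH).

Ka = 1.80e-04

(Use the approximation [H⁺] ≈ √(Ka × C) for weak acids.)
pH = 2.30

[H⁺] = √(Ka × C) = √(1.80e-04 × 0.14) = 5.0200e-03. pH = -log(5.0200e-03)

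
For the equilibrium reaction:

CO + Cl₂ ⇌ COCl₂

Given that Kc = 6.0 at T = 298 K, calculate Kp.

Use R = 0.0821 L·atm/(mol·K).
K_p = 0.2452

Δn = (moles gaseous products) − (moles gaseous reactants) = -1
T = 298 K; RT = 0.0821 × 298 = 24.4658
Kp = Kc·(RT)^Δn = 6.0 × (24.4658)^-1 = 6.0 × 0.0408734 = 0.2452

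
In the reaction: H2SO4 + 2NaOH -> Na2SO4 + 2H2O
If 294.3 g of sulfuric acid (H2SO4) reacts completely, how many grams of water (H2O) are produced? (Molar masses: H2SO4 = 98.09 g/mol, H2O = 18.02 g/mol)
Moles of H2SO4 = 294.3 g ÷ 98.09 g/mol = 3.00031 mol
Mole ratio: 2 mol H2O / 1 mol H2SO4
Moles of H2O = 3.00031 × (2/1) = 6.00061 mol
Mass of H2O = 6.00061 mol × 18.02 g/mol = 108.1 g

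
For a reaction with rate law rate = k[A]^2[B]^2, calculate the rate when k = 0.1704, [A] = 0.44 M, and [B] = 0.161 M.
0.0008551 M/s

rate = k·[A]^2·[B]^2 = 0.1704·(0.44)^2·(0.161)^2 = 0.1704·0.1936·0.025921 = 0.0008551 M/s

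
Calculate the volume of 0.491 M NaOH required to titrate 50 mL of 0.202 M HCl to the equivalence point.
V_{base} = 20.6 mL

At equivalence: moles acid = moles base.
moles HCl = 0.202 M × 0.05 L = 0.0101 mol
V_NaOH = 0.0101 mol ÷ 0.491 M = 0.02057 L = 20.6 mL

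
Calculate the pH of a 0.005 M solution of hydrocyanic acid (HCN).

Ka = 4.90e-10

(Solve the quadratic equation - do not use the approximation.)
pH = 5.81

x² + Ka×x - Ka×C = 0. Using quadratic formula: [H⁺] = 1.5650e-06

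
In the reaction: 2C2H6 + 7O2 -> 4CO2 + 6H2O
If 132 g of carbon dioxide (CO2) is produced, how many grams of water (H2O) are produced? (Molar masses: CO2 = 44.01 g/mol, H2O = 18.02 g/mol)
Moles of CO2 = 132 g ÷ 44.01 g/mol = 2.99932 mol
Mole ratio: 6 mol H2O / 4 mol CO2
Moles of H2O = 2.99932 × (6/4) = 4.49898 mol
Mass of H2O = 4.49898 mol × 18.02 g/mol = 81.07 g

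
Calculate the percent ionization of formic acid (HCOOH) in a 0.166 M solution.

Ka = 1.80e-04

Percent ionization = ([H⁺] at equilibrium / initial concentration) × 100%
Percent ionization = 3.24%

Let x = [H⁺]. Ka = x²/(C - x) ⇒ x² + (1.80e-04)x - (1.80e-04)(0.166) = 0. x = 5.3770e-03. Percent = (5.3770e-03/0.166) × 100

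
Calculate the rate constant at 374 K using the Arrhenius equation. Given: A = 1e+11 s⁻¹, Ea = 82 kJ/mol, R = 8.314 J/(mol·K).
3.52e-01 s⁻¹

k = A·exp(-Ea/(R·T)) = 1e+11·exp(-82000/(8.314·374)) = 1e+11·exp(-26.3713) = 1e+11·3.5243e-12 = 3.52e-01 s⁻¹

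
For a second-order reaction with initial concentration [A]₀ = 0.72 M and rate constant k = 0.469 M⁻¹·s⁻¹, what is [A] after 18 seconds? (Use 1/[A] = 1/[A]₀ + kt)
0.1017 M

1/[A] = 1/[A]₀ + k·t = 1/0.72 + (0.469)·(18) = 1.3889 + 8.4420 = 9.8309
[A] = 1/9.8309 = 0.1017 M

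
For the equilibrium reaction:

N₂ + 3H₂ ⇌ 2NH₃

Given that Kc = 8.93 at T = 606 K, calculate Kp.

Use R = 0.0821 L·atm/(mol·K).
K_p = 0.0036

Δn = (moles gaseous products) − (moles gaseous reactants) = -2
T = 606 K; RT = 0.0821 × 606 = 49.7526
Kp = Kc·(RT)^Δn = 8.93 × (49.7526)^-2 = 8.93 × 0.000403988 = 0.0036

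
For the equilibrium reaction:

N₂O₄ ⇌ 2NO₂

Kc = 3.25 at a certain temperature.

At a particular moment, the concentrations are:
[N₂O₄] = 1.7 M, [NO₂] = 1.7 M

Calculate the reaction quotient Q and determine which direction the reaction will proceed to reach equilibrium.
Q = 1.700, Q < K, reaction proceeds forward (toward products)

Q = ([NO₂]^2) / ([N₂O₄])
  = ((1.7)^2) / ((1.7)) = 2.89/1.7 = 1.7
Since Q = 1.7 < Kc = 3.25, the reaction proceeds forward (toward products) to reach equilibrium.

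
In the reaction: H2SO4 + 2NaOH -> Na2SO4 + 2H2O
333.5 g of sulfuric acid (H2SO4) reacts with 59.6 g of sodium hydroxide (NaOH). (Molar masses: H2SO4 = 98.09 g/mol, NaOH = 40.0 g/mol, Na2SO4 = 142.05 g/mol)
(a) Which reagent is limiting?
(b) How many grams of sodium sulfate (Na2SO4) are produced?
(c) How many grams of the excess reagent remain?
(a) NaOH, (b) 105.8 g, (c) 260.4 g

Moles of H2SO4 = 333.5 g ÷ 98.09 g/mol = 3.39994 mol
Moles of NaOH = 59.6 g ÷ 40.0 g/mol = 1.49 mol
Moles ÷ coefficient: H2SO4: 3.39994/1 = 3.4, NaOH: 1.49/2 = 0.745
(a) NaOH has the smaller value, so NaOH is the limiting reagent.
(b) Moles of Na2SO4 = 1.49 mol NaOH × (1/2) = 0.745 mol; mass = 0.745 mol × 142.05 g/mol = 105.8 g
(c) H2SO4 consumed = 1.49 × (1/2) = 0.745 mol; remaining = 3.39994 − 0.745 = 2.65494 mol; mass = 2.65494 mol × 98.09 g/mol = 260.4 g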